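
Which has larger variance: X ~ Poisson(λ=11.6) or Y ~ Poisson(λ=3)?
X has larger variance (11.6000 > 3.0000)

Compute the variance for each distribution:

X ~ Poisson(λ=11.6):
Var(X) = 11.6000

Y ~ Poisson(λ=3):
Var(Y) = 3.0000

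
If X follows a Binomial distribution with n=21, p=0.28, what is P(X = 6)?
0.189429

We have X ~ Binomial(n=21, p=0.28).

For a Binomial distribution, the PMF gives us the probability of each outcome.

Using the PMF formula:
P(X = 6) = 0.189429

Rounded to 4 decimal places: 0.1894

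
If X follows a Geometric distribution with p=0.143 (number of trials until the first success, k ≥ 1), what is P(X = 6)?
0.066106

We have X ~ Geometric(p=0.143) (number of trials until the first success, k ≥ 1).

For a Geometric distribution, the PMF gives us the probability of each outcome.

Using the PMF formula:
P(X = 6) = 0.066106

Rounded to 4 decimal places: 0.0661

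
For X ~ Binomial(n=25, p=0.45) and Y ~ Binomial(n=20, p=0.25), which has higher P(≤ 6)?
Y has higher probability (P(Y ≤ 6) = 0.7858 > P(X ≤ 6) = 0.0258)

Compute P(≤ 6) for each distribution:

X ~ Binomial(n=25, p=0.45):
P(X ≤ 6) = 0.0258

Y ~ Binomial(n=20, p=0.25):
P(Y ≤ 6) = 0.7858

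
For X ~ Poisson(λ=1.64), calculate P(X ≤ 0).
0.193980

We have X ~ Poisson(λ=1.64).

The CDF gives us P(X ≤ k).

Using the CDF:
P(X ≤ 0) = 0.193980

This means there's approximately a 19.4% chance that X is at most 0.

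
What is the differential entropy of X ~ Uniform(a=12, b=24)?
2.4849 nats

We have X ~ Uniform(a=12, b=24).

The differential entropy measures the uncertainty or information content of the distribution.

For a Uniform distribution with a=12, b=24:
h(X) = 2.4849 nats

(In bits, this would be 3.5850 bits.)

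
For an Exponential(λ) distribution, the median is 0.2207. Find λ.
λ = 3.1407

For X ~ Exponential(λ), the CDF is F(x) = 1 - e^(-λx).
The median m satisfies F(m) = 0.5:
1 - e^(-λm) = 0.5
e^(-λm) = 0.5
λm = ln(2)
m = ln(2) / λ

Given m = 0.2207:
λ = ln(2) / 0.2207 = 0.693147 / 0.2207 = 3.1407

Verification: ln(2) / 3.1407 = 0.2207 ✓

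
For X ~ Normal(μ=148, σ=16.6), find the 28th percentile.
138.3248

We have X ~ Normal(μ=148, σ=16.6).

We want to find x such that P(X ≤ x) = 0.28.

This is the 28th percentile, which means 28% of values fall below this point.

Using the inverse CDF (quantile function):
x = F⁻¹(0.28) = 138.3248

Verification: P(X ≤ 138.3248) = 0.28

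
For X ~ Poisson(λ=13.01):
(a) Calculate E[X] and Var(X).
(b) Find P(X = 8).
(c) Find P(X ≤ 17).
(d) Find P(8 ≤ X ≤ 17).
(a) E[X] = 13.0100, Var(X) = 13.0100
(b) P(X = 8) = 0.045554
(c) P(X ≤ 17) = 0.889914
(d) P(8 ≤ X ≤ 17) = 0.836167

We have X ~ Poisson(λ=13.01).

(a) Moments:
E[X] = 13.0100
Var(X) = 13.0100
σ = √Var(X) = 3.6069

(b) Point probability using PMF:
P(X = 8) = 0.045554

(c) Cumulative probability using CDF:
P(X ≤ 17) = F(17) = 0.889914

(d) Range probability:
P(8 ≤ X ≤ 17) = P(X ≤ 17) - P(X ≤ 7)
                   = F(17) - F(7)
                   = 0.889914 - 0.053747
                   = 0.836167

This means approximately 83.6% of outcomes fall in the interval [8, 17].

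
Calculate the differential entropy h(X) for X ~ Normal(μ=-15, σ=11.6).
3.8699 nats

We have X ~ Normal(μ=-15, σ=11.6).

The differential entropy measures the uncertainty or information content of the distribution.

For a Normal distribution with μ=-15, σ=11.6:
h(X) = 3.8699 nats

(In bits, this would be 5.5831 bits.)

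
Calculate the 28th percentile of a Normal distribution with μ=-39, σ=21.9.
-51.7642

We have X ~ Normal(μ=-39, σ=21.9).

We want to find x such that P(X ≤ x) = 0.28.

This is the 28th percentile, which means 28% of values fall below this point.

Using the inverse CDF (quantile function):
x = F⁻¹(0.28) = -51.7642

Verification: P(X ≤ -51.7642) = 0.28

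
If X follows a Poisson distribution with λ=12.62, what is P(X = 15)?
0.082908

We have X ~ Poisson(λ=12.62).

For a Poisson distribution, the PMF gives us the probability of each outcome.

Using the PMF formula:
P(X = 15) = 0.082908

Rounded to 4 decimal places: 0.0829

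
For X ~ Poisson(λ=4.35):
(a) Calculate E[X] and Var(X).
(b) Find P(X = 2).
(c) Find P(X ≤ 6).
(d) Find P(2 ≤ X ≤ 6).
(a) E[X] = 4.3500, Var(X) = 4.3500
(b) P(X = 2) = 0.122115
(c) P(X ≤ 6) = 0.849775
(d) P(2 ≤ X ≤ 6) = 0.780724

We have X ~ Poisson(λ=4.35).

(a) Moments:
E[X] = 4.3500
Var(X) = 4.3500
σ = √Var(X) = 2.0857

(b) Point probability using PMF:
P(X = 2) = 0.122115

(c) Cumulative probability using CDF:
P(X ≤ 6) = F(6) = 0.849775

(d) Range probability:
P(2 ≤ X ≤ 6) = P(X ≤ 6) - P(X ≤ 1)
                   = F(6) - F(1)
                   = 0.849775 - 0.069051
                   = 0.780724

This means approximately 78.1% of outcomes fall in the interval [2, 6].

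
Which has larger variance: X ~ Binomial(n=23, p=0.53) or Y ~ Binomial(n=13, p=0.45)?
X has larger variance (5.7293 > 3.2175)

Compute the variance for each distribution:

X ~ Binomial(n=23, p=0.53):
Var(X) = 5.7293

Y ~ Binomial(n=13, p=0.45):
Var(Y) = 3.2175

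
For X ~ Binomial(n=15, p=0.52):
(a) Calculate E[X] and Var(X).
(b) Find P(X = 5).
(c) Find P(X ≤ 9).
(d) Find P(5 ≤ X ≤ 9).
(a) E[X] = 7.8000, Var(X) = 3.7440
(b) P(X = 5) = 0.074128
(c) P(X ≤ 9) = 0.809521
(d) P(5 ≤ X ≤ 9) = 0.766524

We have X ~ Binomial(n=15, p=0.52).

(a) Moments:
E[X] = 7.8000
Var(X) = 3.7440
σ = √Var(X) = 1.9349

(b) Point probability using PMF:
P(X = 5) = 0.074128

(c) Cumulative probability using CDF:
P(X ≤ 9) = F(9) = 0.809521

(d) Range probability:
P(5 ≤ X ≤ 9) = P(X ≤ 9) - P(X ≤ 4)
                   = F(9) - F(4)
                   = 0.809521 - 0.042997
                   = 0.766524

This means approximately 76.7% of outcomes fall in the interval [5, 9].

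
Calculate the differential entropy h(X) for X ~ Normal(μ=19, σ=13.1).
3.9916 nats

We have X ~ Normal(μ=19, σ=13.1).

The differential entropy measures the uncertainty or information content of the distribution.

For a Normal distribution with μ=19, σ=13.1:
h(X) = 3.9916 nats

(In bits, this would be 5.7586 bits.)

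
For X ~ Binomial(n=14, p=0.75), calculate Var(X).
2.6250

We have X ~ Binomial(n=14, p=0.75).

For a Binomial distribution with n=14, p=0.75:
Var(X) = 2.6250

The variance measures the spread of the distribution around the mean.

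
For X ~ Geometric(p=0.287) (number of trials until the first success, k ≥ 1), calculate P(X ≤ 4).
0.741561

We have X ~ Geometric(p=0.287) (number of trials until the first success, k ≥ 1).

The CDF gives us P(X ≤ k).

Using the CDF:
P(X ≤ 4) = 0.741561

This means there's approximately a 74.2% chance that X is at most 4.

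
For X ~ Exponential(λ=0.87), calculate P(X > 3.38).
0.052834

We have X ~ Exponential(λ=0.87).

P(X > 3.38) = 1 - P(X ≤ 3.38)
                = 1 - F(3.38)
                = 1 - 0.947166
                = 0.052834

So there's approximately a 5.3% chance that X exceeds 3.38.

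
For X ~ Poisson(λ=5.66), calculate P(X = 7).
0.128581

We have X ~ Poisson(λ=5.66).

For a Poisson distribution, the PMF gives us the probability of each outcome.

Using the PMF formula:
P(X = 7) = 0.128581

Rounded to 4 decimal places: 0.1286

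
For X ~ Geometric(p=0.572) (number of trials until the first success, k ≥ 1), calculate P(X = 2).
0.244816

We have X ~ Geometric(p=0.572) (number of trials until the first success, k ≥ 1).

For a Geometric distribution, the PMF gives us the probability of each outcome.

Using the PMF formula:
P(X = 2) = 0.244816

Rounded to 4 decimal places: 0.2448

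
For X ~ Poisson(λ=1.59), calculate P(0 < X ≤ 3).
0.718633

We have X ~ Poisson(λ=1.59).

To find P(0 < X ≤ 3), we use:
P(0 < X ≤ 3) = P(X ≤ 3) - P(X ≤ 0)
                 = F(3) - F(0)
                 = 0.922559 - 0.203926
                 = 0.718633

So there's approximately a 71.9% chance that X falls in this range.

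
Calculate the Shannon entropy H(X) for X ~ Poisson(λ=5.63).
2.2663 nats

We have X ~ Poisson(λ=5.63).

The Shannon entropy measures the uncertainty or information content of the distribution.

For a Poisson distribution with λ=5.63:
H(X) = 2.2663 nats

(In bits, this would be 3.2695 bits.)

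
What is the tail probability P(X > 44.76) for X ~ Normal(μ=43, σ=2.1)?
0.200989

We have X ~ Normal(μ=43, σ=2.1).

P(X > 44.76) = 1 - P(X ≤ 44.76)
                = 1 - F(44.76)
                = 1 - 0.799011
                = 0.200989

So there's approximately a 20.1% chance that X exceeds 44.76.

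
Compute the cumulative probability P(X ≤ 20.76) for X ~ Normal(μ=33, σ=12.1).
0.155872

We have X ~ Normal(μ=33, σ=12.1).

The CDF gives us P(X ≤ k).

Using the CDF:
P(X ≤ 20.76) = 0.155872

This means there's approximately a 15.6% chance that X is at most 20.76.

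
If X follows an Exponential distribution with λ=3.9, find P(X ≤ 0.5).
0.857726

We have X ~ Exponential(λ=3.9).

The CDF gives us P(X ≤ k).

Using the CDF:
P(X ≤ 0.5) = 0.857726

This means there's approximately a 85.8% chance that X is at most 0.5.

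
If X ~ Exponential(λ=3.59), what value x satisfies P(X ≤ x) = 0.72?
0.3546

We have X ~ Exponential(λ=3.59).

We want to find x such that P(X ≤ x) = 0.72.

This is the 72nd percentile, which means 72% of values fall below this point.

Using the inverse CDF (quantile function):
x = F⁻¹(0.72) = 0.3546

Verification: P(X ≤ 0.3546) = 0.72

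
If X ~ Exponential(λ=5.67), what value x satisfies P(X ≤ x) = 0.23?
0.0461

We have X ~ Exponential(λ=5.67).

We want to find x such that P(X ≤ x) = 0.23.

This is the 23rd percentile, which means 23% of values fall below this point.

Using the inverse CDF (quantile function):
x = F⁻¹(0.23) = 0.0461

Verification: P(X ≤ 0.0461) = 0.23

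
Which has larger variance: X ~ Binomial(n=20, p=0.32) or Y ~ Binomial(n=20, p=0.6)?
Y has larger variance (4.8000 > 4.3520)

Compute the variance for each distribution:

X ~ Binomial(n=20, p=0.32):
Var(X) = 4.3520

Y ~ Binomial(n=20, p=0.6):
Var(Y) = 4.8000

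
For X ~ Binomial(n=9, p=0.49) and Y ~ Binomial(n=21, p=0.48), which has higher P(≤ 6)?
X has higher probability (P(X ≤ 6) = 0.9196 > P(Y ≤ 6) = 0.0574)

Compute P(≤ 6) for each distribution:

X ~ Binomial(n=9, p=0.49):
P(X ≤ 6) = 0.9196

Y ~ Binomial(n=21, p=0.48):
P(Y ≤ 6) = 0.0574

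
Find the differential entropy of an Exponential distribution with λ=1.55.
0.5617 nats

We have X ~ Exponential(λ=1.55).

The differential entropy measures the uncertainty or information content of the distribution.

For an Exponential distribution with λ=1.55:
h(X) = 0.5617 nats

(In bits, this would be 0.8104 bits.)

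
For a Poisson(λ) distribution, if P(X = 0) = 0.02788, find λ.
λ = 3.5798

For a Poisson(λ) distribution, the PMF at 0 is:
P(X = 0) = λ^0 e^(-λ) / 0! = e^(-λ)

Given P(X = 0) = 0.02788:
e^(-λ) = 0.02788
-λ = ln(0.02788)
λ = -ln(0.02788) = 3.5798

Verification: e^(-3.5798) = 0.02788 ✓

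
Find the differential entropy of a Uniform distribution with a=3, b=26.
3.1355 nats

We have X ~ Uniform(a=3, b=26).

The differential entropy measures the uncertainty or information content of the distribution.

For a Uniform distribution with a=3, b=26:
h(X) = 3.1355 nats

(In bits, this would be 4.5236 bits.)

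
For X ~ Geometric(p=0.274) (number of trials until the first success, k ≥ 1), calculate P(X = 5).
0.076120

We have X ~ Geometric(p=0.274) (number of trials until the first success, k ≥ 1).

For a Geometric distribution, the PMF gives us the probability of each outcome.

Using the PMF formula:
P(X = 5) = 0.076120

Rounded to 4 decimal places: 0.0761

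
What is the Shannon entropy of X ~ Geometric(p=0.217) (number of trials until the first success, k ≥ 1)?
2.4105 nats

We have X ~ Geometric(p=0.217) (number of trials until the first success, k ≥ 1).

The Shannon entropy measures the uncertainty or information content of the distribution.

For a Geometric distribution with p=0.217 (number of trials until the first success, k ≥ 1):
H(X) = 2.4105 nats

(In bits, this would be 3.4777 bits.)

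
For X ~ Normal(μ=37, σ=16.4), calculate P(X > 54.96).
0.136732

We have X ~ Normal(μ=37, σ=16.4).

P(X > 54.96) = 1 - P(X ≤ 54.96)
                = 1 - F(54.96)
                = 1 - 0.863268
                = 0.136732

So there's approximately a 13.7% chance that X exceeds 54.96.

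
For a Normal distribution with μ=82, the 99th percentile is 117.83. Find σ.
σ = 15.4018

For X ~ Normal(μ, σ), the p-th percentile satisfies x = μ + z_p × σ,
where z_p = Φ⁻¹(p) is the standard normal quantile.

Step 1: z_{0.99} = Φ⁻¹(0.99) = 2.3263

Step 2: Solve for σ:
117.83 = 82 + 2.3263 × σ
σ = (117.83 - 82) / 2.3263
σ = 35.83 / 2.3263
σ = 15.4018

Verification: μ + z × σ = 82 + 2.3263 × 15.4018 = 117.83 ✓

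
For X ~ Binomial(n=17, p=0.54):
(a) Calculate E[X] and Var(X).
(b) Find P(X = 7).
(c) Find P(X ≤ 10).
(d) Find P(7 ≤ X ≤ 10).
(a) E[X] = 9.1800, Var(X) = 4.2228
(b) P(X = 7) = 0.110461
(c) P(X ≤ 10) = 0.737686
(d) P(7 ≤ X ≤ 10) = 0.641527

We have X ~ Binomial(n=17, p=0.54).

(a) Moments:
E[X] = 9.1800
Var(X) = 4.2228
σ = √Var(X) = 2.0549

(b) Point probability using PMF:
P(X = 7) = 0.110461

(c) Cumulative probability using CDF:
P(X ≤ 10) = F(10) = 0.737686

(d) Range probability:
P(7 ≤ X ≤ 10) = P(X ≤ 10) - P(X ≤ 6)
                   = F(10) - F(6)
                   = 0.737686 - 0.096159
                   = 0.641527

This means approximately 64.2% of outcomes fall in the interval [7, 10].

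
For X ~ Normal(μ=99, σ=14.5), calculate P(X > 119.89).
0.074836

We have X ~ Normal(μ=99, σ=14.5).

P(X > 119.89) = 1 - P(X ≤ 119.89)
                = 1 - F(119.89)
                = 1 - 0.925164
                = 0.074836

So there's approximately a 7.5% chance that X exceeds 119.89.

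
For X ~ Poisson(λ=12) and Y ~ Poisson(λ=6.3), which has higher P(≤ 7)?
Y has higher probability (P(Y ≤ 7) = 0.7017 > P(X ≤ 7) = 0.0895)

Compute P(≤ 7) for each distribution:

X ~ Poisson(λ=12):
P(X ≤ 7) = 0.0895

Y ~ Poisson(λ=6.3):
P(Y ≤ 7) = 0.7017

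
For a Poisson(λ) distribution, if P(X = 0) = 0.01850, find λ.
λ = 3.9900

For a Poisson(λ) distribution, the PMF at 0 is:
P(X = 0) = λ^0 e^(-λ) / 0! = e^(-λ)

Given P(X = 0) = 0.01850:
e^(-λ) = 0.01850
-λ = ln(0.01850)
λ = -ln(0.01850) = 3.9900

Verification: e^(-3.9900) = 0.01850 ✓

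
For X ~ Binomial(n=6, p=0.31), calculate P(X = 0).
0.107918

We have X ~ Binomial(n=6, p=0.31).

For a Binomial distribution, the PMF gives us the probability of each outcome.

Using the PMF formula:
P(X = 0) = 0.107918

Rounded to 4 decimal places: 0.1079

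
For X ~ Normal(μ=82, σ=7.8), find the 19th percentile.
75.1524

We have X ~ Normal(μ=82, σ=7.8).

We want to find x such that P(X ≤ x) = 0.19.

This is the 19th percentile, which means 19% of values fall below this point.

Using the inverse CDF (quantile function):
x = F⁻¹(0.19) = 75.1524

Verification: P(X ≤ 75.1524) = 0.19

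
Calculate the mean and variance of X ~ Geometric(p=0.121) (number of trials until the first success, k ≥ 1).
E[X] = 8.2645, Var(X) = 60.0369

We have X ~ Geometric(p=0.121) (number of trials until the first success, k ≥ 1).

For a Geometric distribution with p=0.121 (number of trials until the first success, k ≥ 1):

Expected value:
E[X] = 8.2645

Variance:
Var(X) = 60.0369

Standard deviation:
σ = √Var(X) = 7.7483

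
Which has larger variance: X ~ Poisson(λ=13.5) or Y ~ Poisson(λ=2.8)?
X has larger variance (13.5000 > 2.8000)

Compute the variance for each distribution:

X ~ Poisson(λ=13.5):
Var(X) = 13.5000

Y ~ Poisson(λ=2.8):
Var(Y) = 2.8000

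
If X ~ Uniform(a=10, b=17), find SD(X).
2.0207

We have X ~ Uniform(a=10, b=17).

For a Uniform distribution with a=10, b=17:
σ = √Var(X) = 2.0207

The standard deviation is the square root of the variance.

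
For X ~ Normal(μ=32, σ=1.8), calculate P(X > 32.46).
0.399147

We have X ~ Normal(μ=32, σ=1.8).

P(X > 32.46) = 1 - P(X ≤ 32.46)
                = 1 - F(32.46)
                = 1 - 0.600853
                = 0.399147

So there's approximately a 39.9% chance that X exceeds 32.46.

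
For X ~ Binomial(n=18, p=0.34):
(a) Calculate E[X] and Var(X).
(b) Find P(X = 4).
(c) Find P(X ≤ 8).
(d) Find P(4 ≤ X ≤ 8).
(a) E[X] = 6.1200, Var(X) = 4.0392
(b) P(X = 4) = 0.121689
(c) P(X ≤ 8) = 0.880426
(d) P(4 ≤ X ≤ 8) = 0.788706

We have X ~ Binomial(n=18, p=0.34).

(a) Moments:
E[X] = 6.1200
Var(X) = 4.0392
σ = √Var(X) = 2.0098

(b) Point probability using PMF:
P(X = 4) = 0.121689

(c) Cumulative probability using CDF:
P(X ≤ 8) = F(8) = 0.880426

(d) Range probability:
P(4 ≤ X ≤ 8) = P(X ≤ 8) - P(X ≤ 3)
                   = F(8) - F(3)
                   = 0.880426 - 0.091720
                   = 0.788706

This means approximately 78.9% of outcomes fall in the interval [4, 8].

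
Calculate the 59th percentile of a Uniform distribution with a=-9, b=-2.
-4.8700

We have X ~ Uniform(a=-9, b=-2).

We want to find x such that P(X ≤ x) = 0.59.

This is the 59th percentile, which means 59% of values fall below this point.

Using the inverse CDF (quantile function):
x = F⁻¹(0.59) = -4.8700

Verification: P(X ≤ -4.8700) = 0.59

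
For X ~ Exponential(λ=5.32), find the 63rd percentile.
0.1869

We have X ~ Exponential(λ=5.32).

We want to find x such that P(X ≤ x) = 0.63.

This is the 63rd percentile, which means 63% of values fall below this point.

Using the inverse CDF (quantile function):
x = F⁻¹(0.63) = 0.1869

Verification: P(X ≤ 0.1869) = 0.63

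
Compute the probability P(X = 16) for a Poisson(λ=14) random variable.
0.086558

We have X ~ Poisson(λ=14).

For a Poisson distribution, the PMF gives us the probability of each outcome.

Using the PMF formula:
P(X = 16) = 0.086558

Rounded to 4 decimal places: 0.0866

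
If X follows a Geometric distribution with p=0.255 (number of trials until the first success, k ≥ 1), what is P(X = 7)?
0.043599

We have X ~ Geometric(p=0.255) (number of trials until the first success, k ≥ 1).

For a Geometric distribution, the PMF gives us the probability of each outcome.

Using the PMF formula:
P(X = 7) = 0.043599

Rounded to 4 decimal places: 0.0436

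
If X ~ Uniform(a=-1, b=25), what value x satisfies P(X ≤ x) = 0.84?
20.8400

We have X ~ Uniform(a=-1, b=25).

We want to find x such that P(X ≤ x) = 0.84.

This is the 84th percentile, which means 84% of values fall below this point.

Using the inverse CDF (quantile function):
x = F⁻¹(0.84) = 20.8400

Verification: P(X ≤ 20.8400) = 0.84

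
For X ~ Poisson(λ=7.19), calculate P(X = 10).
0.076727

We have X ~ Poisson(λ=7.19).

For a Poisson distribution, the PMF gives us the probability of each outcome.

Using the PMF formula:
P(X = 10) = 0.076727

Rounded to 4 decimal places: 0.0767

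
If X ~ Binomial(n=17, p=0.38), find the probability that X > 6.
0.483891

We have X ~ Binomial(n=17, p=0.38).

P(X > 6) = 1 - P(X ≤ 6)
                = 1 - F(6)
                = 1 - 0.516109
                = 0.483891

So there's approximately a 48.4% chance that X exceeds 6.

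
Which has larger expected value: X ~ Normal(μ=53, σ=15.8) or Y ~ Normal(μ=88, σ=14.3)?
Y has larger mean (88.0000 > 53.0000)

Compute the expected value for each distribution:

X ~ Normal(μ=53, σ=15.8):
E[X] = 53.0000

Y ~ Normal(μ=88, σ=14.3):
E[Y] = 88.0000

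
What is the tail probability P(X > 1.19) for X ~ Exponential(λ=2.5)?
0.051047

We have X ~ Exponential(λ=2.5).

P(X > 1.19) = 1 - P(X ≤ 1.19)
                = 1 - F(1.19)
                = 1 - 0.948953
                = 0.051047

So there's approximately a 5.1% chance that X exceeds 1.19.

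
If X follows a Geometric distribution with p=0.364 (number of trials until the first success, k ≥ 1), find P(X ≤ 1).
0.364000

We have X ~ Geometric(p=0.364) (number of trials until the first success, k ≥ 1).

The CDF gives us P(X ≤ k).

Using the CDF:
P(X ≤ 1) = 0.364000

This means there's approximately a 36.4% chance that X is at most 1.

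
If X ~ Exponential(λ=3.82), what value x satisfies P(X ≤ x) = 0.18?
0.0520

We have X ~ Exponential(λ=3.82).

We want to find x such that P(X ≤ x) = 0.18.

This is the 18th percentile, which means 18% of values fall below this point.

Using the inverse CDF (quantile function):
x = F⁻¹(0.18) = 0.0520

Verification: P(X ≤ 0.0520) = 0.18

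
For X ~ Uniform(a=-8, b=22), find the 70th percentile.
13.0000

We have X ~ Uniform(a=-8, b=22).

We want to find x such that P(X ≤ x) = 0.7.

This is the 70th percentile, which means 70% of values fall below this point.

Using the inverse CDF (quantile function):
x = F⁻¹(0.7) = 13.0000

Verification: P(X ≤ 13.0000) = 0.7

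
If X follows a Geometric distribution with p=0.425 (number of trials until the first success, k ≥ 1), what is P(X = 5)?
0.046458

We have X ~ Geometric(p=0.425) (number of trials until the first success, k ≥ 1).

For a Geometric distribution, the PMF gives us the probability of each outcome.

Using the PMF formula:
P(X = 5) = 0.046458

Rounded to 4 decimal places: 0.0465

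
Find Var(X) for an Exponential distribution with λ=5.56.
0.0323

We have X ~ Exponential(λ=5.56).

For an Exponential distribution with λ=5.56:
Var(X) = 0.0323

The variance measures the spread of the distribution around the mean.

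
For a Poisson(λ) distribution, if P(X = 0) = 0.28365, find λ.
λ = 1.2600

For a Poisson(λ) distribution, the PMF at 0 is:
P(X = 0) = λ^0 e^(-λ) / 0! = e^(-λ)

Given P(X = 0) = 0.28365:
e^(-λ) = 0.28365
-λ = ln(0.28365)
λ = -ln(0.28365) = 1.2600

Verification: e^(-1.2600) = 0.28365 ✓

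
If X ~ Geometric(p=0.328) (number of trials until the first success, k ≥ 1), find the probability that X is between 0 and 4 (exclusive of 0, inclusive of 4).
0.796072

We have X ~ Geometric(p=0.328) (number of trials until the first success, k ≥ 1).

To find P(0 < X ≤ 4), we use:
P(0 < X ≤ 4) = P(X ≤ 4) - P(X ≤ 0)
                 = F(4) - F(0)
                 = 0.796072 - 0.000000
                 = 0.796072

So there's approximately a 79.6% chance that X falls in this range.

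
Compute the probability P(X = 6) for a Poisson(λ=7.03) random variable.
0.148357

We have X ~ Poisson(λ=7.03).

For a Poisson distribution, the PMF gives us the probability of each outcome.

Using the PMF formula:
P(X = 6) = 0.148357

Rounded to 4 decimal places: 0.1484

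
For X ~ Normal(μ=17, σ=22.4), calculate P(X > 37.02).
0.185728

We have X ~ Normal(μ=17, σ=22.4).

P(X > 37.02) = 1 - P(X ≤ 37.02)
                = 1 - F(37.02)
                = 1 - 0.814272
                = 0.185728

So there's approximately a 18.6% chance that X exceeds 37.02.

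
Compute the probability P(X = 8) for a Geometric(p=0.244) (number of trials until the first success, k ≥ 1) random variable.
0.034438

We have X ~ Geometric(p=0.244) (number of trials until the first success, k ≥ 1).

For a Geometric distribution, the PMF gives us the probability of each outcome.

Using the PMF formula:
P(X = 8) = 0.034438

Rounded to 4 decimal places: 0.0344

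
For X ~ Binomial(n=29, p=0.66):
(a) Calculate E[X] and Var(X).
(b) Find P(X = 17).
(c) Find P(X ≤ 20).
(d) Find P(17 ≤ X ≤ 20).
(a) E[X] = 19.1400, Var(X) = 6.5076
(b) P(X = 17) = 0.105956
(c) P(X ≤ 20) = 0.697242
(d) P(17 ≤ X ≤ 20) = 0.546746

We have X ~ Binomial(n=29, p=0.66).

(a) Moments:
E[X] = 19.1400
Var(X) = 6.5076
σ = √Var(X) = 2.5510

(b) Point probability using PMF:
P(X = 17) = 0.105956

(c) Cumulative probability using CDF:
P(X ≤ 20) = F(20) = 0.697242

(d) Range probability:
P(17 ≤ X ≤ 20) = P(X ≤ 20) - P(X ≤ 16)
                   = F(20) - F(16)
                   = 0.697242 - 0.150496
                   = 0.546746

This means approximately 54.7% of outcomes fall in the interval [17, 20].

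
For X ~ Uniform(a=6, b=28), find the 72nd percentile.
21.8400

We have X ~ Uniform(a=6, b=28).

We want to find x such that P(X ≤ x) = 0.72.

This is the 72nd percentile, which means 72% of values fall below this point.

Using the inverse CDF (quantile function):
x = F⁻¹(0.72) = 21.8400

Verification: P(X ≤ 21.8400) = 0.72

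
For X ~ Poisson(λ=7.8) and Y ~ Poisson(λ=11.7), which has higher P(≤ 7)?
X has higher probability (P(X ≤ 7) = 0.4812 > P(Y ≤ 7) = 0.1035)

Compute P(≤ 7) for each distribution:

X ~ Poisson(λ=7.8):
P(X ≤ 7) = 0.4812

Y ~ Poisson(λ=11.7):
P(Y ≤ 7) = 0.1035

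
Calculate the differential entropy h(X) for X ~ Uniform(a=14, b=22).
2.0794 nats

We have X ~ Uniform(a=14, b=22).

The differential entropy measures the uncertainty or information content of the distribution.

For a Uniform distribution with a=14, b=22:
h(X) = 2.0794 nats

(In bits, this would be 3.0000 bits.)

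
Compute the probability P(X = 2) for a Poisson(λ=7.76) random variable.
0.012840

We have X ~ Poisson(λ=7.76).

For a Poisson distribution, the PMF gives us the probability of each outcome.

Using the PMF formula:
P(X = 2) = 0.012840

Rounded to 4 decimal places: 0.0128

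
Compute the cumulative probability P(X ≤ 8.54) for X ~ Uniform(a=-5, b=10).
0.902667

We have X ~ Uniform(a=-5, b=10).

The CDF gives us P(X ≤ k).

Using the CDF:
P(X ≤ 8.54) = 0.902667

This means there's approximately a 90.3% chance that X is at most 8.54.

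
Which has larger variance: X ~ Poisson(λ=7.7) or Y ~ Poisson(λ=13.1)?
Y has larger variance (13.1000 > 7.7000)

Compute the variance for each distribution:

X ~ Poisson(λ=7.7):
Var(X) = 7.7000

Y ~ Poisson(λ=13.1):
Var(Y) = 13.1000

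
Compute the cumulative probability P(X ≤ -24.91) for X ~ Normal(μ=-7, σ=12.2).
0.071048

We have X ~ Normal(μ=-7, σ=12.2).

The CDF gives us P(X ≤ k).

Using the CDF:
P(X ≤ -24.91) = 0.071048

This means there's approximately a 7.1% chance that X is at most -24.91.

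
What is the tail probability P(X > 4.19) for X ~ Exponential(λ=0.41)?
0.179443

We have X ~ Exponential(λ=0.41).

P(X > 4.19) = 1 - P(X ≤ 4.19)
                = 1 - F(4.19)
                = 1 - 0.820557
                = 0.179443

So there's approximately a 17.9% chance that X exceeds 4.19.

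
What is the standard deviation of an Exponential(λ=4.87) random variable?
0.2053

We have X ~ Exponential(λ=4.87).

For an Exponential distribution with λ=4.87:
σ = √Var(X) = 0.2053

The standard deviation is the square root of the variance.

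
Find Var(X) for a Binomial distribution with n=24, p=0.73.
4.7304

We have X ~ Binomial(n=24, p=0.73).

For a Binomial distribution with n=24, p=0.73:
Var(X) = 4.7304

The variance measures the spread of the distribution around the mean.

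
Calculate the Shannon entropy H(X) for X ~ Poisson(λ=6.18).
2.3146 nats

We have X ~ Poisson(λ=6.18).

The Shannon entropy measures the uncertainty or information content of the distribution.

For a Poisson distribution with λ=6.18:
H(X) = 2.3146 nats

(In bits, this would be 3.3393 bits.)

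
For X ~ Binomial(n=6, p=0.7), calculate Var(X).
1.2600

We have X ~ Binomial(n=6, p=0.7).

For a Binomial distribution with n=6, p=0.7:
Var(X) = 1.2600

The variance measures the spread of the distribution around the mean.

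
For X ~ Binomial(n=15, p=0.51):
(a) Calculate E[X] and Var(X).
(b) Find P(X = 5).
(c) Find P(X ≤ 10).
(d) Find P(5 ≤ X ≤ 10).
(a) E[X] = 7.6500, Var(X) = 3.7485
(b) P(X = 5) = 0.082674
(c) P(X ≤ 10) = 0.931038
(d) P(5 ≤ X ≤ 10) = 0.880431

We have X ~ Binomial(n=15, p=0.51).

(a) Moments:
E[X] = 7.6500
Var(X) = 3.7485
σ = √Var(X) = 1.9361

(b) Point probability using PMF:
P(X = 5) = 0.082674

(c) Cumulative probability using CDF:
P(X ≤ 10) = F(10) = 0.931038

(d) Range probability:
P(5 ≤ X ≤ 10) = P(X ≤ 10) - P(X ≤ 4)
                   = F(10) - F(4)
                   = 0.931038 - 0.050607
                   = 0.880431

This means approximately 88.0% of outcomes fall in the interval [5, 10].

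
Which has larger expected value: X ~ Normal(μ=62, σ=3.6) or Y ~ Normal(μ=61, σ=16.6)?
X has larger mean (62.0000 > 61.0000)

Compute the expected value for each distribution:

X ~ Normal(μ=62, σ=3.6):
E[X] = 62.0000

Y ~ Normal(μ=61, σ=16.6):
E[Y] = 61.0000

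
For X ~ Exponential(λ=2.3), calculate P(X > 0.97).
0.107421

We have X ~ Exponential(λ=2.3).

P(X > 0.97) = 1 - P(X ≤ 0.97)
                = 1 - F(0.97)
                = 1 - 0.892579
                = 0.107421

So there's approximately a 10.7% chance that X exceeds 0.97.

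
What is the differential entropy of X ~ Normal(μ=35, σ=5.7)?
3.1594 nats

We have X ~ Normal(μ=35, σ=5.7).

The differential entropy measures the uncertainty or information content of the distribution.

For a Normal distribution with μ=35, σ=5.7:
h(X) = 3.1594 nats

(In bits, this would be 4.5581 bits.)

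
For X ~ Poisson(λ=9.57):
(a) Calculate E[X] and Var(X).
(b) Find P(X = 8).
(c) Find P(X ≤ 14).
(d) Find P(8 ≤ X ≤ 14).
(a) E[X] = 9.5700, Var(X) = 9.5700
(b) P(X = 8) = 0.121780
(c) P(X ≤ 14) = 0.937028
(d) P(8 ≤ X ≤ 14) = 0.675558

We have X ~ Poisson(λ=9.57).

(a) Moments:
E[X] = 9.5700
Var(X) = 9.5700
σ = √Var(X) = 3.0935

(b) Point probability using PMF:
P(X = 8) = 0.121780

(c) Cumulative probability using CDF:
P(X ≤ 14) = F(14) = 0.937028

(d) Range probability:
P(8 ≤ X ≤ 14) = P(X ≤ 14) - P(X ≤ 7)
                   = F(14) - F(7)
                   = 0.937028 - 0.261470
                   = 0.675558

This means approximately 67.6% of outcomes fall in the interval [8, 14].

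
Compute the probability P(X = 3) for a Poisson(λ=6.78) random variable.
0.059023

We have X ~ Poisson(λ=6.78).

For a Poisson distribution, the PMF gives us the probability of each outcome.

Using the PMF formula:
P(X = 3) = 0.059023

Rounded to 4 decimal places: 0.0590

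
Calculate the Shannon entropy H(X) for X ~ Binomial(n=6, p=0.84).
1.2357 nats

We have X ~ Binomial(n=6, p=0.84).

The Shannon entropy measures the uncertainty or information content of the distribution.

For a Binomial distribution with n=6, p=0.84:
H(X) = 1.2357 nats

(In bits, this would be 1.7828 bits.)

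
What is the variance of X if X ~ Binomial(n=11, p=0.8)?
1.7600

We have X ~ Binomial(n=11, p=0.8).

For a Binomial distribution with n=11, p=0.8:
Var(X) = 1.7600

The variance measures the spread of the distribution around the mean.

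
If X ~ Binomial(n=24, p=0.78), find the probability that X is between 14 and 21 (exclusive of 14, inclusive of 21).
0.899357

We have X ~ Binomial(n=24, p=0.78).

To find P(14 < X ≤ 21), we use:
P(14 < X ≤ 21) = P(X ≤ 21) - P(X ≤ 14)
                 = F(21) - F(14)
                 = 0.923545 - 0.024188
                 = 0.899357

So there's approximately a 89.9% chance that X falls in this range.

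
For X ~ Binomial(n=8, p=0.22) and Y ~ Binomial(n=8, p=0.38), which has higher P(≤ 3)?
X has higher probability (P(X ≤ 3) = 0.9235 > P(Y ≤ 3) = 0.6401)

Compute P(≤ 3) for each distribution:

X ~ Binomial(n=8, p=0.22):
P(X ≤ 3) = 0.9235

Y ~ Binomial(n=8, p=0.38):
P(Y ≤ 3) = 0.6401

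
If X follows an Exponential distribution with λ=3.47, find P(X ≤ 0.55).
0.851697

We have X ~ Exponential(λ=3.47).

The CDF gives us P(X ≤ k).

Using the CDF:
P(X ≤ 0.55) = 0.851697

This means there's approximately a 85.2% chance that X is at most 0.55.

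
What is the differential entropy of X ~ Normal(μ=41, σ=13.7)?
4.0363 nats

We have X ~ Normal(μ=41, σ=13.7).

The differential entropy measures the uncertainty or information content of the distribution.

For a Normal distribution with μ=41, σ=13.7:
h(X) = 4.0363 nats

(In bits, this would be 5.8232 bits.)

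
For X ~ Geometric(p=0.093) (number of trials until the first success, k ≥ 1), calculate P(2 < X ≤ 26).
0.743619

We have X ~ Geometric(p=0.093) (number of trials until the first success, k ≥ 1).

To find P(2 < X ≤ 26), we use:
P(2 < X ≤ 26) = P(X ≤ 26) - P(X ≤ 2)
                 = F(26) - F(2)
                 = 0.920970 - 0.177351
                 = 0.743619

So there's approximately a 74.4% chance that X falls in this range.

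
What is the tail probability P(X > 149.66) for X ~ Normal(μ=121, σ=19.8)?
0.073882

We have X ~ Normal(μ=121, σ=19.8).

P(X > 149.66) = 1 - P(X ≤ 149.66)
                = 1 - F(149.66)
                = 1 - 0.926118
                = 0.073882

So there's approximately a 7.4% chance that X exceeds 149.66.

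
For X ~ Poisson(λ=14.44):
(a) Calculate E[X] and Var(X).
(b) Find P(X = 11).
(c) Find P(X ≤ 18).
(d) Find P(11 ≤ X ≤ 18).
(a) E[X] = 14.4400, Var(X) = 14.4400
(b) P(X = 11) = 0.076361
(c) P(X ≤ 18) = 0.856727
(d) P(11 ≤ X ≤ 18) = 0.708408

We have X ~ Poisson(λ=14.44).

(a) Moments:
E[X] = 14.4400
Var(X) = 14.4400
σ = √Var(X) = 3.8000

(b) Point probability using PMF:
P(X = 11) = 0.076361

(c) Cumulative probability using CDF:
P(X ≤ 18) = F(18) = 0.856727

(d) Range probability:
P(11 ≤ X ≤ 18) = P(X ≤ 18) - P(X ≤ 10)
                   = F(18) - F(10)
                   = 0.856727 - 0.148319
                   = 0.708408

This means approximately 70.8% of outcomes fall in the interval [11, 18].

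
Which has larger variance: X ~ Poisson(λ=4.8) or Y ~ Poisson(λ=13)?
Y has larger variance (13.0000 > 4.8000)

Compute the variance for each distribution:

X ~ Poisson(λ=4.8):
Var(X) = 4.8000

Y ~ Poisson(λ=13):
Var(Y) = 13.0000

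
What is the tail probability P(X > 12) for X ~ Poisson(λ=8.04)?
0.065742

We have X ~ Poisson(λ=8.04).

P(X > 12) = 1 - P(X ≤ 12)
                = 1 - F(12)
                = 1 - 0.934258
                = 0.065742

So there's approximately a 6.6% chance that X exceeds 12.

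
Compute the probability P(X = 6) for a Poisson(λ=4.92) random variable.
0.143790

We have X ~ Poisson(λ=4.92).

For a Poisson distribution, the PMF gives us the probability of each outcome.

Using the PMF formula:
P(X = 6) = 0.143790

Rounded to 4 decimal places: 0.1438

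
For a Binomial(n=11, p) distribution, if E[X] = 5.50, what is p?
p = 0.5

For a Binomial(n, p) distribution:
E[X] = n × p

Given n = 11 and E[X] = 5.50:
5.50 = 11 × p
p = 5.50 / 11 = 0.5

Verification: Binomial(11, 0.5) has E[X] = 5.50 ✓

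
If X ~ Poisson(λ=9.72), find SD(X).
3.1177

We have X ~ Poisson(λ=9.72).

For a Poisson distribution with λ=9.72:
σ = √Var(X) = 3.1177

The standard deviation is the square root of the variance.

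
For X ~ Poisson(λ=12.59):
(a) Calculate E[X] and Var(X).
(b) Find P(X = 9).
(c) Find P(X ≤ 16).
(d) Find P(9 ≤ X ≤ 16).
(a) E[X] = 12.5900, Var(X) = 12.5900
(b) P(X = 9) = 0.074594
(c) P(X ≤ 16) = 0.863541
(d) P(9 ≤ X ≤ 16) = 0.743503

We have X ~ Poisson(λ=12.59).

(a) Moments:
E[X] = 12.5900
Var(X) = 12.5900
σ = √Var(X) = 3.5482

(b) Point probability using PMF:
P(X = 9) = 0.074594

(c) Cumulative probability using CDF:
P(X ≤ 16) = F(16) = 0.863541

(d) Range probability:
P(9 ≤ X ≤ 16) = P(X ≤ 16) - P(X ≤ 8)
                   = F(16) - F(8)
                   = 0.863541 - 0.120038
                   = 0.743503

This means approximately 74.4% of outcomes fall in the interval [9, 16].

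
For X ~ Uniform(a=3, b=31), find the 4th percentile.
4.1200

We have X ~ Uniform(a=3, b=31).

We want to find x such that P(X ≤ x) = 0.04.

This is the 4th percentile, which means 4% of values fall below this point.

Using the inverse CDF (quantile function):
x = F⁻¹(0.04) = 4.1200

Verification: P(X ≤ 4.1200) = 0.04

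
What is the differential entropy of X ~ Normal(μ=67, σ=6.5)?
3.2907 nats

We have X ~ Normal(μ=67, σ=6.5).

The differential entropy measures the uncertainty or information content of the distribution.

For a Normal distribution with μ=67, σ=6.5:
h(X) = 3.2907 nats

(In bits, this would be 4.7475 bits.)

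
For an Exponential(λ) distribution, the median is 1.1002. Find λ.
λ = 0.6300

For X ~ Exponential(λ), the CDF is F(x) = 1 - e^(-λx).
The median m satisfies F(m) = 0.5:
1 - e^(-λm) = 0.5
e^(-λm) = 0.5
λm = ln(2)
m = ln(2) / λ

Given m = 1.1002:
λ = ln(2) / 1.1002 = 0.693147 / 1.1002 = 0.6300

Verification: ln(2) / 0.6300 = 1.1002 ✓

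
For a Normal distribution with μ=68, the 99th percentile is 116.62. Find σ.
σ = 20.8997

For X ~ Normal(μ, σ), the p-th percentile satisfies x = μ + z_p × σ,
where z_p = Φ⁻¹(p) is the standard normal quantile.

Step 1: z_{0.99} = Φ⁻¹(0.99) = 2.3263

Step 2: Solve for σ:
116.62 = 68 + 2.3263 × σ
σ = (116.62 - 68) / 2.3263
σ = 48.62 / 2.3263
σ = 20.8997

Verification: μ + z × σ = 68 + 2.3263 × 20.8997 = 116.62 ✓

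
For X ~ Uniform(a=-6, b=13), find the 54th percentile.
4.2600

We have X ~ Uniform(a=-6, b=13).

We want to find x such that P(X ≤ x) = 0.54.

This is the 54th percentile, which means 54% of values fall below this point.

Using the inverse CDF (quantile function):
x = F⁻¹(0.54) = 4.2600

Verification: P(X ≤ 4.2600) = 0.54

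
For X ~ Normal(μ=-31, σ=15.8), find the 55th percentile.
-29.0146

We have X ~ Normal(μ=-31, σ=15.8).

We want to find x such that P(X ≤ x) = 0.55.

This is the 55th percentile, which means 55% of values fall below this point.

Using the inverse CDF (quantile function):
x = F⁻¹(0.55) = -29.0146

Verification: P(X ≤ -29.0146) = 0.55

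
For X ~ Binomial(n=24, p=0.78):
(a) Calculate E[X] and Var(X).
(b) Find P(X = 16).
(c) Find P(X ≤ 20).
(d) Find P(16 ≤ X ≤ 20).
(a) E[X] = 18.7200, Var(X) = 4.1184
(b) P(X = 16) = 0.075764
(c) P(X ≤ 20) = 0.806739
(d) P(16 ≤ X ≤ 20) = 0.744561

We have X ~ Binomial(n=24, p=0.78).

(a) Moments:
E[X] = 18.7200
Var(X) = 4.1184
σ = √Var(X) = 2.0294

(b) Point probability using PMF:
P(X = 16) = 0.075764

(c) Cumulative probability using CDF:
P(X ≤ 20) = F(20) = 0.806739

(d) Range probability:
P(16 ≤ X ≤ 20) = P(X ≤ 20) - P(X ≤ 15)
                   = F(20) - F(15)
                   = 0.806739 - 0.062178
                   = 0.744561

This means approximately 74.5% of outcomes fall in the interval [16, 20].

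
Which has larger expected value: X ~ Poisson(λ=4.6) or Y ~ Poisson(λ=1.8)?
X has larger mean (4.6000 > 1.8000)

Compute the expected value for each distribution:

X ~ Poisson(λ=4.6):
E[X] = 4.6000

Y ~ Poisson(λ=1.8):
E[Y] = 1.8000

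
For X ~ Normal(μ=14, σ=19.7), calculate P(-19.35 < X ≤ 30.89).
0.759139

We have X ~ Normal(μ=14, σ=19.7).

To find P(-19.35 < X ≤ 30.89), we use:
P(-19.35 < X ≤ 30.89) = P(X ≤ 30.89) - P(X ≤ -19.35)
                 = F(30.89) - F(-19.35)
                 = 0.804377 - 0.045238
                 = 0.759139

So there's approximately a 75.9% chance that X falls in this range.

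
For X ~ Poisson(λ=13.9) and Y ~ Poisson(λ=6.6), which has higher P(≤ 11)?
Y has higher probability (P(Y ≤ 11) = 0.9627 > P(X ≤ 11) = 0.2686)

Compute P(≤ 11) for each distribution:

X ~ Poisson(λ=13.9):
P(X ≤ 11) = 0.2686

Y ~ Poisson(λ=6.6):
P(Y ≤ 11) = 0.9627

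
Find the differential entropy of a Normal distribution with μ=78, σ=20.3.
4.4296 nats

We have X ~ Normal(μ=78, σ=20.3).

The differential entropy measures the uncertainty or information content of the distribution.

For a Normal distribution with μ=78, σ=20.3:
h(X) = 4.4296 nats

(In bits, this would be 6.3905 bits.)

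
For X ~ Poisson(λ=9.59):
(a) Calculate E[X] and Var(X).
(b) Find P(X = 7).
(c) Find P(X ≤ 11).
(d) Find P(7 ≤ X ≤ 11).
(a) E[X] = 9.5900, Var(X) = 9.5900
(b) P(X = 7) = 0.101255
(c) P(X ≤ 11) = 0.742323
(d) P(7 ≤ X ≤ 11) = 0.584138

We have X ~ Poisson(λ=9.59).

(a) Moments:
E[X] = 9.5900
Var(X) = 9.5900
σ = √Var(X) = 3.0968

(b) Point probability using PMF:
P(X = 7) = 0.101255

(c) Cumulative probability using CDF:
P(X ≤ 11) = F(11) = 0.742323

(d) Range probability:
P(7 ≤ X ≤ 11) = P(X ≤ 11) - P(X ≤ 6)
                   = F(11) - F(6)
                   = 0.742323 - 0.158185
                   = 0.584138

This means approximately 58.4% of outcomes fall in the interval [7, 11].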